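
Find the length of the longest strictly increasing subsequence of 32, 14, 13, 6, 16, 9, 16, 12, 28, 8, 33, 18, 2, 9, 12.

5

Scanning left to right, the best length ending at each element is: 32→1, 14→1, 13→1, 6→1, 16→2, 9→2, 16→3, 12→3, 28→4, 8→2, 33→5, 18→4, 2→1, 9→3, 12→4.
So the longest increasing subsequence has length 5, e.g. 6, 9, 16, 28, 33.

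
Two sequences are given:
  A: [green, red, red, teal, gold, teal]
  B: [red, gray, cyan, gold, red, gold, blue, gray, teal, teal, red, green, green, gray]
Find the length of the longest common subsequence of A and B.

4

Backtracking the LCS table gives one alignment: red (A2,B1) → red (A3,B5) → teal (A4,B9) → teal (A6,B10).
So the longest common subsequence has length 4.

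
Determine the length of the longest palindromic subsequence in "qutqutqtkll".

One longest palindromic subsequence is tqtqt (positions 3,4,6,7,8); it reads the same forward and backward, and the interval DP gives dp[1][11] = 5.

5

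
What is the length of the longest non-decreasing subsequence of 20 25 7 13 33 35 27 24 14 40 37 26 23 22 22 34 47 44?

7

Scanning left to right, the best length ending at each element is: 20→1, 25→2, 7→1, 13→2, 33→3, 35→4, 27→3, 24→3, 14→3, 40→5, 37→5, 26→4, 23→4, 22→4, 22→5, 34→6, 47→7, 44→7.
So the longest non-decreasing subsequence has length 7, e.g. 7, 13, 14, 22, 22, 34, 47.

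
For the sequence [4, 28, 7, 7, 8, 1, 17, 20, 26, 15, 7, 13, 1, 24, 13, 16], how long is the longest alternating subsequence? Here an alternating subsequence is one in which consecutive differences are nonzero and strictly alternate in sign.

Track the best alternating length ending on an up-step vs a down-step at each position: up/down = 1/1, 2/1, 2/3, 2/3, 4/3, 1/5, 6/3, 6/3, 6/3, 6/7, 6/7, 8/7, 1/9, 10/7, 10/11, 12/11.
The maximum over both is 12; one such subsequence is 4, 28, 7, 8, 1, 17, 7, 13, 1, 24, 13, 16.

12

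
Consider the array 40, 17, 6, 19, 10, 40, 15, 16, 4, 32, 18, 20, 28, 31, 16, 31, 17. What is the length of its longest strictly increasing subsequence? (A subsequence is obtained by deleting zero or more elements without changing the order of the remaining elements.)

Scanning left to right, the best length ending at each element is: 40→1, 17→1, 6→1, 19→2, 10→2, 40→3, 15→3, 16→4, 4→1, 32→5, 18→5, 20→6, 28→7, 31→8, 16→4, 31→8, 17→5.
So the longest increasing subsequence has length 8, e.g. 6, 10, 15, 16, 18, 20, 28, 31.

8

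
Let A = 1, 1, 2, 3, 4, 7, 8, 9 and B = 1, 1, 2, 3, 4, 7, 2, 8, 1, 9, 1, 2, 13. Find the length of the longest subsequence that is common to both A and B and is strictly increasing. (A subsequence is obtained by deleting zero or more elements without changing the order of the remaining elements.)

A longest common strictly increasing subsequence is 1, 2, 3, 4, 7, 8, 9 (length 7); it appears in order in both A and B, and no longer such subsequence exists.

7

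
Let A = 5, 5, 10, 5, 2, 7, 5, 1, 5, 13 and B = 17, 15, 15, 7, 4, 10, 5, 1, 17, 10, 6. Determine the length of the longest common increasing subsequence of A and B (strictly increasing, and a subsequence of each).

2

For each value that appears in both, track the longest common increasing run ending there.
The best achievable length is 2; one witness is 5, 10 (A-positions 1,3, B-positions 7,10).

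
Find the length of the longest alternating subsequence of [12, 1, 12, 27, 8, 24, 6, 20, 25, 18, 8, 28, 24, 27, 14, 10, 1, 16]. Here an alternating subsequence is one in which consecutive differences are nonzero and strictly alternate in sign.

Track the best alternating length ending on an up-step vs a down-step at each position: up/down = 1/1, 1/2, 3/1, 3/1, 3/4, 5/4, 3/6, 7/6, 7/4, 7/8, 7/8, 9/1, 9/10, 11/10, 9/12, 9/12, 1/12, 13/12.
The maximum over both is 13; one such subsequence is 12, 1, 12, 8, 24, 6, 20, 18, 28, 24, 27, 14, 16.

13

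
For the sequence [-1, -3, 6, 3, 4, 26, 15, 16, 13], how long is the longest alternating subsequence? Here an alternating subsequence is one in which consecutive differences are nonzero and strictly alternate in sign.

8

A longest alternating subsequence is -1, -3, 6, 3, 26, 15, 16, 13 (positions 1,2,3,4,6,7,8,9); its 7 consecutive differences strictly alternate in sign, and length 8 is optimal.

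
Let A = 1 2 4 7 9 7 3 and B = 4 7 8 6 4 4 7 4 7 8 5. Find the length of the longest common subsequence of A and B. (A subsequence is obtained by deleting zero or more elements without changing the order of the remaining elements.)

A longest common subsequence is 4, 7, 7 (length 3); the LCS DP confirms no longer common subsequence exists.

3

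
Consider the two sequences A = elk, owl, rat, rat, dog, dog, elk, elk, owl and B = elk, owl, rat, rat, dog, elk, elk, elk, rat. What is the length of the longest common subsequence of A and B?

7

A longest common subsequence is elk, owl, rat, rat, dog, elk, elk (length 7); the LCS DP confirms no longer common subsequence exists.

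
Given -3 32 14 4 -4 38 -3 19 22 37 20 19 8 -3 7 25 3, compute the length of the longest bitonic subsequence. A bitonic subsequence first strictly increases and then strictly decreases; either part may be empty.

Let inc[i] be the LIS ending at i and dec[i] the longest strictly decreasing subsequence starting at i. inc = [1, 2, 2, 2, 1, 3, 2, 3, 4, 5, 4, 3, 3, 2, 3, 5, 3], dec = [2, 7, 4, 2, 1, 7, 1, 4, 6, 6, 5, 4, 3, 1, 2, 2, 1].
max_i inc[i]+dec[i]−1 = 10, with one witness -3, 14, 19, 22, 37, 20, 19, 8, 7, 3.

10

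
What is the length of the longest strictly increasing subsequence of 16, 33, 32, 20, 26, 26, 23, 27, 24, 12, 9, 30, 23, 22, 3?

5

One longest increasing subsequence is 16, 20, 26, 27, 30 (positions 1,4,5,8,12), of length 5; no longer one exists.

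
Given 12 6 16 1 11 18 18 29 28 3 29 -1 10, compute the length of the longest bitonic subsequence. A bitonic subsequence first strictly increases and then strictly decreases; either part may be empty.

7

One longest bitonic subsequence is 12, 16, 18, 29, 28, 3, -1 (positions 1,3,6,8,9,10,12): it rises to 29 then falls. Length 7 is optimal.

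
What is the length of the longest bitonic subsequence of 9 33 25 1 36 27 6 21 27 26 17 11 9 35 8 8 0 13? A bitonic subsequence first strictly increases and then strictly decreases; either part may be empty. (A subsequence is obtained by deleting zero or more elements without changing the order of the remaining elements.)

One longest bitonic subsequence is 9, 33, 36, 27, 26, 17, 11, 9, 8, 0 (positions 1,2,5,9,10,11,12,13,16,17): it rises to 36 then falls. Length 10 is optimal.

10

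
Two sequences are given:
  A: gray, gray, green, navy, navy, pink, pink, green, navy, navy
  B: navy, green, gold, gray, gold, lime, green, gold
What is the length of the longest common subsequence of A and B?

2

Backtracking the LCS table gives one alignment: gray (A1,B4) → green (A3,B7).
So the longest common subsequence has length 2.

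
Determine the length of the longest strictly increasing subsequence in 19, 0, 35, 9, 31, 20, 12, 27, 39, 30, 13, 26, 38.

One longest increasing subsequence is 0, 9, 20, 27, 30, 38 (positions 2,4,6,8,10,13), of length 6; no longer one exists.

6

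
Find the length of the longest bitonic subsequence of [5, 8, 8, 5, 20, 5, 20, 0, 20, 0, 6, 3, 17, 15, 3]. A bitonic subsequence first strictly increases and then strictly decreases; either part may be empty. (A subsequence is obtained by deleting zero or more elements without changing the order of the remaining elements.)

6

Let inc[i] be the LIS ending at i and dec[i] the longest strictly decreasing subsequence starting at i. inc = [1, 2, 2, 1, 3, 1, 3, 1, 3, 1, 2, 2, 3, 3, 2], dec = [2, 3, 3, 2, 4, 2, 4, 1, 4, 1, 2, 1, 3, 2, 1].
max_i inc[i]+dec[i]−1 = 6, with one witness 5, 8, 20, 17, 15, 3.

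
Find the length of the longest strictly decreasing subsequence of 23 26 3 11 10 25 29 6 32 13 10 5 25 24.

5

Let dp[i] be the longest decreasing subsequence ending at position i. Then dp = [1, 1, 2, 2, 3, 2, 1, 4, 1, 3, 4, 5, 2, 3].
The maximum is 5; one witness is 23, 11, 10, 6, 5 at positions 1,4,5,8,12.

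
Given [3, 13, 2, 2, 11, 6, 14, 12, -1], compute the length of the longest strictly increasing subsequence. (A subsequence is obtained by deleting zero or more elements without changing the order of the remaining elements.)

3

Let dp[i] be the longest increasing subsequence ending at position i. Then dp = [1, 2, 1, 1, 2, 2, 3, 3, 1].
The maximum is 3; one witness is 3, 13, 14 at positions 1,2,7.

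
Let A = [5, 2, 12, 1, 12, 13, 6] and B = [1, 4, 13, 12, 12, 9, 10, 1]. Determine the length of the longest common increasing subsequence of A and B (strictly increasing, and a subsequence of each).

2

A longest common strictly increasing subsequence is 1, 13 (length 2); it appears in order in both A and B, and no longer such subsequence exists.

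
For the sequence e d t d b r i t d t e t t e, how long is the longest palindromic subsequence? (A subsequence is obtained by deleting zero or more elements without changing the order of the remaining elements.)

7

Using dp[i][j] = 2 + dp[i+1][j−1] if the ends match, else max(dp[i+1][j], dp[i][j−1]):
dp[1][14] = 7. A witness is ettette at positions 1,3,8,11,12,13,14.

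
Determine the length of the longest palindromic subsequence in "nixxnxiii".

5

One longest palindromic subsequence is ixnxi (positions 2,4,5,6,9); it reads the same forward and backward, and the interval DP gives dp[1][9] = 5.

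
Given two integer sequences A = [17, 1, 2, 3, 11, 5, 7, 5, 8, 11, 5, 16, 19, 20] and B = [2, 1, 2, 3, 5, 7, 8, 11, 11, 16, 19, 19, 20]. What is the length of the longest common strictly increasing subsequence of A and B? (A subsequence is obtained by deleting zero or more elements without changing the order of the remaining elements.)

A longest common strictly increasing subsequence is 1, 2, 3, 5, 7, 8, 11, 16, 19, 20 (length 10); it appears in order in both A and B, and no longer such subsequence exists.

10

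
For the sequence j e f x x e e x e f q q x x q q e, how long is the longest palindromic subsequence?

9

Using dp[i][j] = 2 + dp[i+1][j−1] if the ends match, else max(dp[i+1][j], dp[i][j−1]):
dp[1][17] = 9. A witness is exxexexxe at positions 2,4,5,7,8,9,13,14,17.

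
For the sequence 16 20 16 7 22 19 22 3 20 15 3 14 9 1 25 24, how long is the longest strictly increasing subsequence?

4

One longest increasing subsequence is 16, 20, 22, 25 (positions 1,2,5,15), of length 4; no longer one exists.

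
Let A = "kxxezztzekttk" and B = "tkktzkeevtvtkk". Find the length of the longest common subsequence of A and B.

7

A longest common subsequence is ktzettk (length 7); the LCS DP confirms no longer common subsequence exists.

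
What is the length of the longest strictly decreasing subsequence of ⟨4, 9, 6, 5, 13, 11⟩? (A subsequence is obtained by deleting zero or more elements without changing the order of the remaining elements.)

3

Let dp[i] be the longest decreasing subsequence ending at position i. Then dp = [1, 1, 2, 3, 1, 2].
The maximum is 3; one witness is 9, 6, 5 at positions 2,3,4.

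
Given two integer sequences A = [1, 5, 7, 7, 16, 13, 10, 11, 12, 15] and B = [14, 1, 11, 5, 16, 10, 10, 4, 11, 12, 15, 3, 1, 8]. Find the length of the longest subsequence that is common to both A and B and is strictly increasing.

6

For each value that appears in both, track the longest common increasing run ending there.
The best achievable length is 6; one witness is 1, 5, 10, 11, 12, 15 (A-positions 1,2,7,8,9,10, B-positions 2,4,6,9,10,11).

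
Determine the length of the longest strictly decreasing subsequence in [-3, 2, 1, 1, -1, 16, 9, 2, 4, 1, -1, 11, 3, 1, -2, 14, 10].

6

Let dp[i] be the longest decreasing subsequence ending at position i. Then dp = [1, 1, 2, 2, 3, 1, 2, 3, 3, 4, 5, 2, 4, 5, 6, 2, 3].
The maximum is 6; one witness is 16, 9, 2, 1, -1, -2 at positions 6,7,8,10,11,15.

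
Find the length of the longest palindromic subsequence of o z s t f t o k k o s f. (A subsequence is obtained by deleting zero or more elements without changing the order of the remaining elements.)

Using dp[i][j] = 2 + dp[i+1][j−1] if the ends match, else max(dp[i+1][j], dp[i][j−1]):
dp[1][12] = 6. A witness is fokkof at positions 5,7,8,9,10,12.

6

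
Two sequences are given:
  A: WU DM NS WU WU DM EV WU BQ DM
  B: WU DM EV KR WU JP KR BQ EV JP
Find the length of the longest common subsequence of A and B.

5

Backtracking the LCS table gives one alignment: WU (A5,B1) → DM (A6,B2) → EV (A7,B3) → WU (A8,B5) → BQ (A9,B8).
So the longest common subsequence has length 5.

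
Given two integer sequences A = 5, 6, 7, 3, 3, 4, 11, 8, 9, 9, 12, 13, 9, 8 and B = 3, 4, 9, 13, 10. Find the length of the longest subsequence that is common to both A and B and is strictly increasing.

A longest common strictly increasing subsequence is 3, 4, 9, 13 (length 4); it appears in order in both A and B, and no longer such subsequence exists.

4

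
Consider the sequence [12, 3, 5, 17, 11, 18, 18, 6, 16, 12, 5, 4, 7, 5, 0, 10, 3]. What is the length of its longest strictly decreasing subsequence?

One longest decreasing subsequence is 12, 11, 6, 5, 4, 0 (positions 1,5,8,11,12,15), of length 6; no longer one exists.

6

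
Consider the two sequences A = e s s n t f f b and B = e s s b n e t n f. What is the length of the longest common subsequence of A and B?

A longest common subsequence is essntf (length 6); the LCS DP confirms no longer common subsequence exists.

6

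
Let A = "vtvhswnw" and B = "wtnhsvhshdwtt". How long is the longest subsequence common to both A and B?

Backtracking the LCS table gives one alignment: t (A2,B2) → v (A3,B6) → h (A4,B7) → s (A5,B8) → w (A6,B11).
So the longest common subsequence has length 5.

5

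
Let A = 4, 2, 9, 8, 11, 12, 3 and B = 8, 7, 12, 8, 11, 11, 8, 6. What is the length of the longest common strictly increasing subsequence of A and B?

For each value that appears in both, track the longest common increasing run ending there.
The best achievable length is 2; one witness is 8, 12 (A-positions 4,6, B-positions 1,3).

2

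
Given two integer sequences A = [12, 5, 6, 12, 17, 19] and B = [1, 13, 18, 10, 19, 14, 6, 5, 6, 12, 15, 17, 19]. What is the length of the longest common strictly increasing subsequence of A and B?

For each value that appears in both, track the longest common increasing run ending there.
The best achievable length is 5; one witness is 5, 6, 12, 17, 19 (A-positions 2,3,4,5,6, B-positions 8,9,10,12,13).

5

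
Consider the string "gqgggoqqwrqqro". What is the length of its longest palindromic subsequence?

One longest palindromic subsequence is oqqrqqo (positions 6,7,8,10,11,12,14); it reads the same forward and backward, and the interval DP gives dp[1][14] = 7.

7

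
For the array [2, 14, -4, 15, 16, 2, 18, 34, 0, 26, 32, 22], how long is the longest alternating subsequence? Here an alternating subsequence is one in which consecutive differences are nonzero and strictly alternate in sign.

9

A longest alternating subsequence is 2, 14, -4, 15, 2, 18, 0, 26, 22 (positions 1,2,3,4,6,7,9,10,12); its 8 consecutive differences strictly alternate in sign, and length 9 is optimal.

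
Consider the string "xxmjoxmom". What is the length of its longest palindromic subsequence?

5

One longest palindromic subsequence is momom (positions 3,5,7,8,9); it reads the same forward and backward, and the interval DP gives dp[1][9] = 5.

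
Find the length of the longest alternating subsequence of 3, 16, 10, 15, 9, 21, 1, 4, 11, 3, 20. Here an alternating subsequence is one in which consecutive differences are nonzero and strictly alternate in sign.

Track the best alternating length ending on an up-step vs a down-step at each position: up/down = 1/1, 2/1, 2/3, 4/3, 2/5, 6/1, 1/7, 8/7, 8/7, 8/9, 10/7.
The maximum over both is 10; one such subsequence is 3, 16, 10, 15, 9, 21, 1, 4, 3, 20.

10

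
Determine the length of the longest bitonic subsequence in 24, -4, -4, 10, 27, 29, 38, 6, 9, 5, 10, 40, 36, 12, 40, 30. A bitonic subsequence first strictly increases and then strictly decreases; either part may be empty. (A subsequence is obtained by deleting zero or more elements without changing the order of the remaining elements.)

Let inc[i] be the LIS ending at i and dec[i] the longest strictly decreasing subsequence starting at i. inc = [1, 1, 1, 2, 3, 4, 5, 2, 3, 2, 4, 6, 5, 5, 6, 6], dec = [4, 1, 1, 3, 3, 3, 3, 2, 2, 1, 1, 3, 2, 1, 2, 1].
max_i inc[i]+dec[i]−1 = 8, with one witness -4, 10, 27, 29, 38, 40, 36, 30.

8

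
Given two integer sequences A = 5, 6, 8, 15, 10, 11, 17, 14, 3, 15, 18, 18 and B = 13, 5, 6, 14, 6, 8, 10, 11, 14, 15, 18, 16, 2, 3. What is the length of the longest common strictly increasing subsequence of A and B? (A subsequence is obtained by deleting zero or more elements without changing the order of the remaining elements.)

8

For each value that appears in both, track the longest common increasing run ending there.
The best achievable length is 8; one witness is 5, 6, 8, 10, 11, 14, 15, 18 (A-positions 1,2,3,5,6,8,10,11, B-positions 2,3,6,7,8,9,10,11).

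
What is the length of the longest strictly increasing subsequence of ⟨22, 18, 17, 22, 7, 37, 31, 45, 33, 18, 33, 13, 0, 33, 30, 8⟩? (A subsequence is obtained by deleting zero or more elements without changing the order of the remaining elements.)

4

Let dp[i] be the longest increasing subsequence ending at position i. Then dp = [1, 1, 1, 2, 1, 3, 3, 4, 4, 2, 4, 2, 1, 4, 3, 2].
The maximum is 4; one witness is 18, 22, 37, 45 at positions 2,4,6,8.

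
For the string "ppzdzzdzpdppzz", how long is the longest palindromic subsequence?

10

One longest palindromic subsequence is ppzdzzdzpp (positions 1,2,3,4,5,6,7,8,11,12); it reads the same forward and backward, and the interval DP gives dp[1][14] = 10.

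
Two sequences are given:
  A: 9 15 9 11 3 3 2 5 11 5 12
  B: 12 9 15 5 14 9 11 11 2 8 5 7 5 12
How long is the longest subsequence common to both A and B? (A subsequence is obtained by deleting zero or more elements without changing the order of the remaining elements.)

A longest common subsequence is 9, 15, 9, 11, 2, 5, 5, 12 (length 8); the LCS DP confirms no longer common subsequence exists.

8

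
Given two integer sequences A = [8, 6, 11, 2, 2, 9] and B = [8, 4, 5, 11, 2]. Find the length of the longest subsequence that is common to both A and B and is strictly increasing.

2

For each value that appears in both, track the longest common increasing run ending there.
The best achievable length is 2; one witness is 8, 11 (A-positions 1,3, B-positions 1,4).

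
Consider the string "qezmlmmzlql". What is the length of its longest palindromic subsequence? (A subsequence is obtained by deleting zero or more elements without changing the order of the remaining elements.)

7

One longest palindromic subsequence is qzmmmzq (positions 1,3,4,6,7,8,10); it reads the same forward and backward, and the interval DP gives dp[1][11] = 7.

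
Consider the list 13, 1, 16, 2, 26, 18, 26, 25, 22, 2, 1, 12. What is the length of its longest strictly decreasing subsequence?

Let dp[i] be the longest decreasing subsequence ending at position i. Then dp = [1, 2, 1, 2, 1, 2, 1, 2, 3, 4, 5, 4].
The maximum is 5; one witness is 26, 25, 22, 2, 1 at positions 5,8,9,10,11.

5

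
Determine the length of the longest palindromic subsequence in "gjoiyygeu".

4

Using dp[i][j] = 2 + dp[i+1][j−1] if the ends match, else max(dp[i+1][j], dp[i][j−1]):
dp[1][9] = 4. A witness is gyyg at positions 1,5,6,7.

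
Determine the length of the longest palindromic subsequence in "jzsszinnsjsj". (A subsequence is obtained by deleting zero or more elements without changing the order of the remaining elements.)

8

Using dp[i][j] = 2 + dp[i+1][j−1] if the ends match, else max(dp[i+1][j], dp[i][j−1]):
dp[1][12] = 8. A witness is jssnnssj at positions 1,3,4,7,8,9,11,12.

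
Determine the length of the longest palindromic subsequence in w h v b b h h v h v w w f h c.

One longest palindromic subsequence is whvhhvhw (positions 1,2,3,6,7,8,9,12); it reads the same forward and backward, and the interval DP gives dp[1][15] = 8.

8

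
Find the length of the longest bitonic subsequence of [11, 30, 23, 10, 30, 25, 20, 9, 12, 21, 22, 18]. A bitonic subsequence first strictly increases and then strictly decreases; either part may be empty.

6

One longest bitonic subsequence is 11, 23, 30, 25, 22, 18 (positions 1,3,5,6,11,12): it rises to 30 then falls. Length 6 is optimal.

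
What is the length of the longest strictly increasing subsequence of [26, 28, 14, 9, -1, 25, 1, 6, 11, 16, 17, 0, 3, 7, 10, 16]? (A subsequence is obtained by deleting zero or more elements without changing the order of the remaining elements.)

6

One longest increasing subsequence is -1, 1, 6, 11, 16, 17 (positions 5,7,8,9,10,11), of length 6; no longer one exists.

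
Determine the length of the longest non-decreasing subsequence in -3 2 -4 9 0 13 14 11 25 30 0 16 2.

One longest non-decreasing subsequence is -3, 2, 9, 13, 14, 25, 30 (positions 1,2,4,6,7,9,10), of length 7; no longer one exists.

7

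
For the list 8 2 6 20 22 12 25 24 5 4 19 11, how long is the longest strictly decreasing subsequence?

Scanning left to right, the best length ending at each element is: 8→1, 2→2, 6→2, 20→1, 22→1, 12→2, 25→1, 24→2, 5→3, 4→4, 19→3, 11→4.
So the longest decreasing subsequence has length 4, e.g. 8, 6, 5, 4.

4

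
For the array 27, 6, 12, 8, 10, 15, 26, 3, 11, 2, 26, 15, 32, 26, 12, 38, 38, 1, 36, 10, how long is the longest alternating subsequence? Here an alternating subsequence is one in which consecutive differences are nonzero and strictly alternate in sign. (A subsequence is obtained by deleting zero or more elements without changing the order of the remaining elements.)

A longest alternating subsequence is 27, 6, 12, 8, 10, 3, 11, 2, 26, 15, 32, 26, 38, 1, 36, 10 (positions 1,2,3,4,5,8,9,10,11,12,13,14,16,18,19,20); its 15 consecutive differences strictly alternate in sign, and length 16 is optimal.

16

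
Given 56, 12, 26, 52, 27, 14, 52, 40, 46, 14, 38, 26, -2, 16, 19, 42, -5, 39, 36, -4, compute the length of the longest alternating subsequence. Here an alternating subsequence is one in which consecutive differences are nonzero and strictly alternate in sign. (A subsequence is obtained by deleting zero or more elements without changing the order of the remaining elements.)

A longest alternating subsequence is 56, 12, 52, 27, 52, 40, 46, 14, 38, -2, 16, -5, 39, 36 (positions 1,2,4,5,7,8,9,10,11,13,14,17,18,19); its 13 consecutive differences strictly alternate in sign, and length 14 is optimal.

14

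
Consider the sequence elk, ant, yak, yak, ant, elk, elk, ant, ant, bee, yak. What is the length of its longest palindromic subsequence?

One longest palindromic subsequence is yak ant elk elk ant yak (positions 3,5,6,7,9,11); it reads the same forward and backward, and the interval DP gives dp[1][11] = 6.

6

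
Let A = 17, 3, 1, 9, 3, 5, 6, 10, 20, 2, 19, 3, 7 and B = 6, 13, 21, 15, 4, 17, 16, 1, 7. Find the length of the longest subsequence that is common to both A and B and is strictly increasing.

For each value that appears in both, track the longest common increasing run ending there.
The best achievable length is 2; one witness is 6, 7 (A-positions 7,13, B-positions 1,9).

2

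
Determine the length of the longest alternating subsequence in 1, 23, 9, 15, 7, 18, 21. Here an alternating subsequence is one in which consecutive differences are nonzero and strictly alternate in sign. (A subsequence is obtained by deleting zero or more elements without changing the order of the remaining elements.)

A longest alternating subsequence is 1, 23, 9, 15, 7, 18 (positions 1,2,3,4,5,6); its 5 consecutive differences strictly alternate in sign, and length 6 is optimal.

6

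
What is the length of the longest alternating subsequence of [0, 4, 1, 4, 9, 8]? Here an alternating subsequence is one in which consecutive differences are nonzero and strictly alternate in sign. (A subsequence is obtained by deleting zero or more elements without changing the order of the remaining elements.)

Track the best alternating length ending on an up-step vs a down-step at each position: up/down = 1/1, 2/1, 2/3, 4/1, 4/1, 4/5.
The maximum over both is 5; one such subsequence is 0, 4, 1, 9, 8.

5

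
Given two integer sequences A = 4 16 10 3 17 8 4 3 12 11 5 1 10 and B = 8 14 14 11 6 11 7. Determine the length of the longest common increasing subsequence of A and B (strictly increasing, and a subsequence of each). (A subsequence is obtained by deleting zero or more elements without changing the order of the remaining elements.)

For each value that appears in both, track the longest common increasing run ending there.
The best achievable length is 2; one witness is 8, 11 (A-positions 6,10, B-positions 1,4).

2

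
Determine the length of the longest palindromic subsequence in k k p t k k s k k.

One longest palindromic subsequence is kkkkkk (positions 1,2,5,6,8,9); it reads the same forward and backward, and the interval DP gives dp[1][9] = 6.

6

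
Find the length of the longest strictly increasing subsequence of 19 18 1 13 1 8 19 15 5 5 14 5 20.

4

Scanning left to right, the best length ending at each element is: 19→1, 18→1, 1→1, 13→2, 1→1, 8→2, 19→3, 15→3, 5→2, 5→2, 14→3, 5→2, 20→4.
So the longest increasing subsequence has length 4, e.g. 1, 13, 19, 20.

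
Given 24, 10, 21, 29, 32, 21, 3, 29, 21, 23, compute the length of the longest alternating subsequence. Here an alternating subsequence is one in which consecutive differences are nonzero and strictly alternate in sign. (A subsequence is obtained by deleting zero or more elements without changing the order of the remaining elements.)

7

Track the best alternating length ending on an up-step vs a down-step at each position: up/down = 1/1, 1/2, 3/2, 3/1, 3/1, 3/4, 1/4, 5/4, 5/6, 7/6.
The maximum over both is 7; one such subsequence is 24, 10, 29, 21, 29, 21, 23.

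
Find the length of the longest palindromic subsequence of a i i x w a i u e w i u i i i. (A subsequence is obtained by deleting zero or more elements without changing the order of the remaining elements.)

9

One longest palindromic subsequence is iiiuiuiii (positions 2,3,7,8,11,12,13,14,15); it reads the same forward and backward, and the interval DP gives dp[1][15] = 9.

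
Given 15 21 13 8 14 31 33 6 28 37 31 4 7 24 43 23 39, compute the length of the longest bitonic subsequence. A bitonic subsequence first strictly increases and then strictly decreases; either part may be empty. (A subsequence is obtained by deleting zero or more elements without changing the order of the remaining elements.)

8

Let inc[i] be the LIS ending at i and dec[i] the longest strictly decreasing subsequence starting at i. inc = [1, 2, 1, 1, 2, 3, 4, 1, 3, 5, 4, 1, 2, 3, 6, 3, 6], dec = [5, 5, 4, 3, 3, 4, 4, 2, 3, 4, 3, 1, 1, 2, 2, 1, 1].
max_i inc[i]+dec[i]−1 = 8, with one witness 15, 21, 31, 33, 37, 31, 24, 23.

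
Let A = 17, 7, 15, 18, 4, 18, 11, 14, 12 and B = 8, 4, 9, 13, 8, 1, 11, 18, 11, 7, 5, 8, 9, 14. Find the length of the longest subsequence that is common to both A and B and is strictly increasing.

3

A longest common strictly increasing subsequence is 4, 11, 14 (length 3); it appears in order in both A and B, and no longer such subsequence exists.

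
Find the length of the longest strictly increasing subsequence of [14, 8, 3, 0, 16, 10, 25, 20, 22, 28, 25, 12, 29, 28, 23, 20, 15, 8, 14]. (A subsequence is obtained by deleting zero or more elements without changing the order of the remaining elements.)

6

Scanning left to right, the best length ending at each element is: 14→1, 8→1, 3→1, 0→1, 16→2, 10→2, 25→3, 20→3, 22→4, 28→5, 25→5, 12→3, 29→6, 28→6, 23→5, 20→4, 15→4, 8→2, 14→4.
So the longest increasing subsequence has length 6, e.g. 14, 16, 20, 22, 28, 29.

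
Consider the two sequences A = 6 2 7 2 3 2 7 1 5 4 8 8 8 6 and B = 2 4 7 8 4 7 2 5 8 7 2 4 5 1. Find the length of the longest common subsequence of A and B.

Backtracking the LCS table gives one alignment: 2 (A2,B1) → 7 (A3,B6) → 2 (A4,B7) → 2 (A6,B11) → 1 (A8,B14).
So the longest common subsequence has length 5.

5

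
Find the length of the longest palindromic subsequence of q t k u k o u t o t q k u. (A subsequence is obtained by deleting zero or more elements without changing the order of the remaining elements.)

One longest palindromic subsequence is uktotku (positions 4,5,8,9,10,12,13); it reads the same forward and backward, and the interval DP gives dp[1][13] = 7.

7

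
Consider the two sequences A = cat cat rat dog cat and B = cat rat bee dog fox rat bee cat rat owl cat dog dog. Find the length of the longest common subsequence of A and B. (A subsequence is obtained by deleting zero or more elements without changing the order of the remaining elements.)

4

Backtracking the LCS table gives one alignment: cat (A1,B1) → cat (A2,B8) → rat (A3,B9) → dog (A4,B13).
So the longest common subsequence has length 4.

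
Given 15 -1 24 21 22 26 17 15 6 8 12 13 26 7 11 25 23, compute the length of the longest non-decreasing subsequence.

6

Let dp[i] be the longest non-decreasing subsequence ending at position i. Then dp = [1, 1, 2, 2, 3, 4, 2, 2, 2, 3, 4, 5, 6, 3, 4, 6, 6].
The maximum is 6; one witness is -1, 6, 8, 12, 13, 26 at positions 2,9,10,11,12,13.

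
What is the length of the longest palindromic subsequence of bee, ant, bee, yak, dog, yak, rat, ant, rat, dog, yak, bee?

One longest palindromic subsequence is bee yak dog rat ant rat dog yak bee (positions 1,4,5,7,8,9,10,11,12); it reads the same forward and backward, and the interval DP gives dp[1][12] = 9.

9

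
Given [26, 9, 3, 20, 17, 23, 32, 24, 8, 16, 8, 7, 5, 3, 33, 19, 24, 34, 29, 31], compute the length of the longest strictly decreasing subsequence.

Let dp[i] be the longest decreasing subsequence ending at position i. Then dp = [1, 2, 3, 2, 3, 2, 1, 2, 4, 4, 5, 6, 7, 8, 1, 3, 2, 1, 2, 2].
The maximum is 8; one witness is 26, 20, 17, 16, 8, 7, 5, 3 at positions 1,4,5,10,11,12,13,14.

8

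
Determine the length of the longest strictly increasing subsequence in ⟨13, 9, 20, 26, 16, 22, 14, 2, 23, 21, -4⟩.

Let dp[i] be the longest increasing subsequence ending at position i. Then dp = [1, 1, 2, 3, 2, 3, 2, 1, 4, 3, 1].
The maximum is 4; one witness is 13, 20, 22, 23 at positions 1,3,6,9.

4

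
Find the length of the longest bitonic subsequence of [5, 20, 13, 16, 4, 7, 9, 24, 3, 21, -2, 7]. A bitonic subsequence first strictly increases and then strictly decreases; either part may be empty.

One longest bitonic subsequence is 5, 20, 16, 9, 3, -2 (positions 1,2,4,7,9,11): it rises to 20 then falls. Length 6 is optimal.

6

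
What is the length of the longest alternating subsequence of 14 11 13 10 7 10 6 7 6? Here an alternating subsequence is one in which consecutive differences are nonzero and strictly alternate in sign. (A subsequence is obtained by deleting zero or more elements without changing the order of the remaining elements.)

8

Track the best alternating length ending on an up-step vs a down-step at each position: up/down = 1/1, 1/2, 3/2, 1/4, 1/4, 5/4, 1/6, 7/6, 1/8.
The maximum over both is 8; one such subsequence is 14, 11, 13, 7, 10, 6, 7, 6.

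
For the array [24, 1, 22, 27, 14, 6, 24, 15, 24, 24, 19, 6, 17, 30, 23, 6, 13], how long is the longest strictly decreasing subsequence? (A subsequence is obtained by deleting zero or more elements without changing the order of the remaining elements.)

5

One longest decreasing subsequence is 24, 22, 19, 17, 6 (positions 1,3,11,13,16), of length 5; no longer one exists.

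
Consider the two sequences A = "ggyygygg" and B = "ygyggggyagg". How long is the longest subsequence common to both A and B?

Backtracking the LCS table gives one alignment: g (A1,B5) → g (A2,B6) → g (A5,B7) → y (A6,B8) → g (A7,B10) → g (A8,B11).
So the longest common subsequence has length 6.

6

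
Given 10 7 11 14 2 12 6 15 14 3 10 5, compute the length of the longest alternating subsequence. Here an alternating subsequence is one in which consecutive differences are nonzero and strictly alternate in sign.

10

A longest alternating subsequence is 10, 7, 11, 2, 12, 6, 15, 3, 10, 5 (positions 1,2,3,5,6,7,8,10,11,12); its 9 consecutive differences strictly alternate in sign, and length 10 is optimal.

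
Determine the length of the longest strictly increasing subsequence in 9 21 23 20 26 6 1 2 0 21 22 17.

4

Let dp[i] be the longest increasing subsequence ending at position i. Then dp = [1, 2, 3, 2, 4, 1, 1, 2, 1, 3, 4, 3].
The maximum is 4; one witness is 9, 21, 23, 26 at positions 1,2,3,5.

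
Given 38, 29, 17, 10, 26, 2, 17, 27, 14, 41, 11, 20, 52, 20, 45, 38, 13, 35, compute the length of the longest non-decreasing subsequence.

5

Let dp[i] be the longest non-decreasing subsequence ending at position i. Then dp = [1, 1, 1, 1, 2, 1, 2, 3, 2, 4, 2, 3, 5, 4, 5, 5, 3, 5].
The maximum is 5; one witness is 17, 26, 27, 41, 52 at positions 3,5,8,10,13.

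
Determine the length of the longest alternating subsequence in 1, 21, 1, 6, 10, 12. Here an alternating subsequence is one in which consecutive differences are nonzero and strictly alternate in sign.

4

A longest alternating subsequence is 1, 21, 1, 6 (positions 1,2,3,4); its 3 consecutive differences strictly alternate in sign, and length 4 is optimal.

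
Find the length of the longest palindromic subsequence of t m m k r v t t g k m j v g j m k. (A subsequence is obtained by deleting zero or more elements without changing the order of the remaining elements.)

One longest palindromic subsequence is mmkttkmm (positions 2,3,4,7,8,10,11,16); it reads the same forward and backward, and the interval DP gives dp[1][17] = 8.

8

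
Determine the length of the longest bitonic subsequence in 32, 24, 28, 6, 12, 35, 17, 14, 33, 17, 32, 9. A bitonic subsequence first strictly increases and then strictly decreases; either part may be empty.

6

One longest bitonic subsequence is 24, 28, 35, 33, 32, 9 (positions 2,3,6,9,11,12): it rises to 35 then falls. Length 6 is optimal.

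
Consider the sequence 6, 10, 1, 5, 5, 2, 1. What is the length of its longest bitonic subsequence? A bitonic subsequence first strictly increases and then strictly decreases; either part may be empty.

One longest bitonic subsequence is 6, 10, 5, 2, 1 (positions 1,2,5,6,7): it rises to 10 then falls. Length 5 is optimal.

5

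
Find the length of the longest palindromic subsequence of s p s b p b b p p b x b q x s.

8

Using dp[i][j] = 2 + dp[i+1][j−1] if the ends match, else max(dp[i+1][j], dp[i][j−1]):
dp[1][15] = 8. A witness is sbbppbbs at positions 1,6,7,8,9,10,12,15.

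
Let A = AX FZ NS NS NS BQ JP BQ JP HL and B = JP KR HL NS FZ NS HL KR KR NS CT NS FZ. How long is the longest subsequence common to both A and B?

4

A longest common subsequence is FZ, NS, NS, NS (length 4); the LCS DP confirms no longer common subsequence exists.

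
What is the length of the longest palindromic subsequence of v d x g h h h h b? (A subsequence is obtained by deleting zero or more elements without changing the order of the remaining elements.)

4

Using dp[i][j] = 2 + dp[i+1][j−1] if the ends match, else max(dp[i+1][j], dp[i][j−1]):
dp[1][9] = 4. A witness is hhhh at positions 5,6,7,8.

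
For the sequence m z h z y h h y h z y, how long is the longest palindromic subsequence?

8

One longest palindromic subsequence is zhyhhyhz (positions 2,3,5,6,7,8,9,10); it reads the same forward and backward, and the interval DP gives dp[1][11] = 8.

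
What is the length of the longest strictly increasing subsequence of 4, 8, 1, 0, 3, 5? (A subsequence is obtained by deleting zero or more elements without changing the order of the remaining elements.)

Let dp[i] be the longest increasing subsequence ending at position i. Then dp = [1, 2, 1, 1, 2, 3].
The maximum is 3; one witness is 1, 3, 5 at positions 3,5,6.

3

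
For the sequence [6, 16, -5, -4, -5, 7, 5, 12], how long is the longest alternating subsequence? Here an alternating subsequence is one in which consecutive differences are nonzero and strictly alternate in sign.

8

A longest alternating subsequence is 6, 16, -5, -4, -5, 7, 5, 12 (positions 1,2,3,4,5,6,7,8); its 7 consecutive differences strictly alternate in sign, and length 8 is optimal.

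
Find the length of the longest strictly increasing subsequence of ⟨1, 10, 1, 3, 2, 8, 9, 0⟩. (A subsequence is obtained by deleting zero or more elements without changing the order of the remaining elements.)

4

Scanning left to right, the best length ending at each element is: 1→1, 10→2, 1→1, 3→2, 2→2, 8→3, 9→4, 0→1.
So the longest increasing subsequence has length 4, e.g. 1, 3, 8, 9.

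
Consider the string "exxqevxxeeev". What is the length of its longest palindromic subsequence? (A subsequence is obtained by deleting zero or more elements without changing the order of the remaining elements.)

One longest palindromic subsequence is exxvxxe (positions 1,2,3,6,7,8,11); it reads the same forward and backward, and the interval DP gives dp[1][12] = 7.

7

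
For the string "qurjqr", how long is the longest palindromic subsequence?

3

One longest palindromic subsequence is rqr (positions 3,5,6); it reads the same forward and backward, and the interval DP gives dp[1][6] = 3.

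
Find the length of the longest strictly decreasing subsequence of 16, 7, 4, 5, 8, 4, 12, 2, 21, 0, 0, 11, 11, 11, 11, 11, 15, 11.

6

Let dp[i] be the longest decreasing subsequence ending at position i. Then dp = [1, 2, 3, 3, 2, 4, 2, 5, 1, 6, 6, 3, 3, 3, 3, 3, 2, 3].
The maximum is 6; one witness is 16, 7, 5, 4, 2, 0 at positions 1,2,4,6,8,10.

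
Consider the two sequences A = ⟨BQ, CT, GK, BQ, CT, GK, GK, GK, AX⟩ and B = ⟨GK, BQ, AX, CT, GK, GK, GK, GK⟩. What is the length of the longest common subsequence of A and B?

6

Backtracking the LCS table gives one alignment: BQ (A1,B2) → CT (A2,B4) → GK (A3,B5) → GK (A6,B6) → GK (A7,B7) → GK (A8,B8).
So the longest common subsequence has length 6.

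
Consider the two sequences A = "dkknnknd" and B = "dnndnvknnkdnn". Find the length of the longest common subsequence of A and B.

6

A longest common subsequence is dknnkn (length 6); the LCS DP confirms no longer common subsequence exists.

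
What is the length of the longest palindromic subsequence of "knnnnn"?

5

One longest palindromic subsequence is nnnnn (positions 2,3,4,5,6); it reads the same forward and backward, and the interval DP gives dp[1][6] = 5.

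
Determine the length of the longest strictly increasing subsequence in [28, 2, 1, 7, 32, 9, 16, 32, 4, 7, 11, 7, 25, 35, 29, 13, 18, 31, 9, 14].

7

One longest increasing subsequence is 2, 7, 9, 16, 25, 29, 31 (positions 2,4,6,7,13,15,18), of length 7; no longer one exists.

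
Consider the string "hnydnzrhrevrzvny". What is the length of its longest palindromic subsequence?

One longest palindromic subsequence is ynzrvrzny (positions 3,5,6,7,11,12,13,15,16); it reads the same forward and backward, and the interval DP gives dp[1][16] = 9.

9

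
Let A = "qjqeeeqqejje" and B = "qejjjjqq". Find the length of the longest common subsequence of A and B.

Backtracking the LCS table gives one alignment: q (A1,B1) → j (A2,B6) → q (A7,B7) → q (A8,B8).
So the longest common subsequence has length 4.

4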